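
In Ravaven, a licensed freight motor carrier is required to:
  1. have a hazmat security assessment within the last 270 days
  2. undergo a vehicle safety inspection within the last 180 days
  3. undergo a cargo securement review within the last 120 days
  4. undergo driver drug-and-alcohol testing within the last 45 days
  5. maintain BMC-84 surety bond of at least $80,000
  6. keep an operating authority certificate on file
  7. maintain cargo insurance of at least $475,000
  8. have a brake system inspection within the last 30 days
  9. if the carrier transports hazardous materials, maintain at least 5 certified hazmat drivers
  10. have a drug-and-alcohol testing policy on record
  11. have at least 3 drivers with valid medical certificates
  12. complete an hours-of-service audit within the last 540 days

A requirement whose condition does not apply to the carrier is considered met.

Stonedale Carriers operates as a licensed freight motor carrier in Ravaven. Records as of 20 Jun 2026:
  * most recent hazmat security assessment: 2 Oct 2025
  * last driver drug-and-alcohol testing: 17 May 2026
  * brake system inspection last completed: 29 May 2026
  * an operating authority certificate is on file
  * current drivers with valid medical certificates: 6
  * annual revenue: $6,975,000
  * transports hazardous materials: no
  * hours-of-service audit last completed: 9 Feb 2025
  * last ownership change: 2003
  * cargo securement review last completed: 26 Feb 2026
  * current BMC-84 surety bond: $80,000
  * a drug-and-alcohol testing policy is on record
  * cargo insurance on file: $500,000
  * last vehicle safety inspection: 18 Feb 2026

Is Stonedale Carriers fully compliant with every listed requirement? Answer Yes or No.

1. hazmat security assessment 261 days ago vs limit 270 → met
2. vehicle safety inspection 122 days ago vs limit 180 → met
3. cargo securement review 114 days ago vs limit 120 → met
4. driver drug-and-alcohol testing 34 days ago vs limit 45 → met
5. BMC-84 surety bond $80,000 ≥ $80,000 → met
6. operating authority certificate present → met
7. cargo insurance $500,000 ≥ $475,000 → met
8. brake system inspection 22 days ago vs limit 30 → met
9. condition 'transports hazardous materials' does not hold → requirement n/a → met
10. drug-and-alcohol testing policy present → met
11. drivers with valid medical certificates 6 ≥ 3 → met
12. hours-of-service audit 496 days ago vs limit 540 → met
All met.

Yes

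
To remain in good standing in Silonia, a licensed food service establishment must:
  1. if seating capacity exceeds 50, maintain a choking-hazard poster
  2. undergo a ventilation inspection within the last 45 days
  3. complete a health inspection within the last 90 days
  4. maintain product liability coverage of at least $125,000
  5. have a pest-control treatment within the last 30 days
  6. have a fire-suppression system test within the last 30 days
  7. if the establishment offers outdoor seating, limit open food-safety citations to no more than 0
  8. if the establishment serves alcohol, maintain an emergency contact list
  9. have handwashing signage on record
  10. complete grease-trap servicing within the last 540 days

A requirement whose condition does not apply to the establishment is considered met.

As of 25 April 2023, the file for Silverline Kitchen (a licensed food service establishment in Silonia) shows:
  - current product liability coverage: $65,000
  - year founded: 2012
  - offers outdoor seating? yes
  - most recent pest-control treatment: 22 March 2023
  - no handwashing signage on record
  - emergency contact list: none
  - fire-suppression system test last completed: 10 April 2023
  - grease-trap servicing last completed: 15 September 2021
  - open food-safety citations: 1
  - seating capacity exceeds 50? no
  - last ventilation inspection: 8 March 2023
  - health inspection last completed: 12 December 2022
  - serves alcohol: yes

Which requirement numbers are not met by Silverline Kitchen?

2, 3, 4, 5, 7, 8, 9, 10

1. condition 'seating capacity exceeds 50' does not hold → requirement n/a → met
2. ventilation inspection 48 days ago vs limit 45 → not met
3. health inspection 134 days ago vs limit 90 → not met
4. product liability coverage $65,000 < $125,000 → not met
5. pest-control treatment 34 days ago vs limit 30 → not met
6. fire-suppression system test 15 days ago vs limit 30 → met
7. condition 'offers outdoor seating' holds; open food-safety citations 1 > 0 → not met
8. condition 'serves alcohol' holds; emergency contact list absent → not met
9. handwashing signage absent → not met
10. grease-trap servicing 587 days ago vs limit 540 → not met
Not met: 2, 3, 4, 5, 7, 8, 9, 10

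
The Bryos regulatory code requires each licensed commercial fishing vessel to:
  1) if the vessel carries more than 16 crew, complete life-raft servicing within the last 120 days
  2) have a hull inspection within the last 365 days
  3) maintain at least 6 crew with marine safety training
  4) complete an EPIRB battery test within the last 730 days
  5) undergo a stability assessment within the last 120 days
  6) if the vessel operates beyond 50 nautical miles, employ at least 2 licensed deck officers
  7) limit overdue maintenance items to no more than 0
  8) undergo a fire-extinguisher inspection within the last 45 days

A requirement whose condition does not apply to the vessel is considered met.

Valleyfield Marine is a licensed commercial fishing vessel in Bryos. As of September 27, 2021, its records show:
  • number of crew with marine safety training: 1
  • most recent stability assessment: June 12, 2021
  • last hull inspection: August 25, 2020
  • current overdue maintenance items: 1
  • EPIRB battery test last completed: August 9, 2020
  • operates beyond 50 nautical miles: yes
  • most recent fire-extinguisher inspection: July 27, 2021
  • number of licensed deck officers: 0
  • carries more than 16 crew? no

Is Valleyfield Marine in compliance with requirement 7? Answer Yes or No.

No

7. overdue maintenance items 1 > 0 → not met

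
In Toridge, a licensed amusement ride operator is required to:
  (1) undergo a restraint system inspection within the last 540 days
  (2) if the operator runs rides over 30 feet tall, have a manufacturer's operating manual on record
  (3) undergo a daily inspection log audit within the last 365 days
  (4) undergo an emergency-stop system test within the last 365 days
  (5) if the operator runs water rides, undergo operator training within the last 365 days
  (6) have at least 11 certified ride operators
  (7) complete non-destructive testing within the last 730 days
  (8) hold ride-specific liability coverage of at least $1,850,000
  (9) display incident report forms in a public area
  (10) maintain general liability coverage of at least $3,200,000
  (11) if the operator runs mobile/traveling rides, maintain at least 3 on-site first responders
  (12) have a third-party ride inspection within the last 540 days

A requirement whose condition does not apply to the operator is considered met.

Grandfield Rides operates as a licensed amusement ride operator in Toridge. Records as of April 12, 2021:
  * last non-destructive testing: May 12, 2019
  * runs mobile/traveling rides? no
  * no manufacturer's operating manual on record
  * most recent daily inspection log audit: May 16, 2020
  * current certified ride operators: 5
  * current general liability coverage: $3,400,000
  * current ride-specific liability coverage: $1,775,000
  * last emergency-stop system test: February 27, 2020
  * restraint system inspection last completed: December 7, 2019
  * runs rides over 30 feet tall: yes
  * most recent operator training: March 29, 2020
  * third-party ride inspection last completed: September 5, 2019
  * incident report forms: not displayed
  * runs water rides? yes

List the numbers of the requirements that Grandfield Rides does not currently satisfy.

1. restraint system inspection 492 days ago vs limit 540 → met
2. condition 'runs rides over 30 feet tall' holds; manufacturer's operating manual absent → not met
3. daily inspection log audit 331 days ago vs limit 365 → met
4. emergency-stop system test 410 days ago vs limit 365 → not met
5. condition 'runs water rides' holds; operator training 379 days ago vs limit 365 → not met
6. certified ride operators 5 < 11 → not met
7. non-destructive testing 701 days ago vs limit 730 → met
8. ride-specific liability coverage $1,775,000 < $1,850,000 → not met
9. incident report forms absent → not met
10. general liability coverage $3,400,000 ≥ $3,200,000 → met
11. condition 'runs mobile/traveling rides' does not hold → requirement n/a → met
12. third-party ride inspection 585 days ago vs limit 540 → not met
Not met: 2, 4, 5, 6, 8, 9, 12

2, 4, 5, 6, 8, 9, 12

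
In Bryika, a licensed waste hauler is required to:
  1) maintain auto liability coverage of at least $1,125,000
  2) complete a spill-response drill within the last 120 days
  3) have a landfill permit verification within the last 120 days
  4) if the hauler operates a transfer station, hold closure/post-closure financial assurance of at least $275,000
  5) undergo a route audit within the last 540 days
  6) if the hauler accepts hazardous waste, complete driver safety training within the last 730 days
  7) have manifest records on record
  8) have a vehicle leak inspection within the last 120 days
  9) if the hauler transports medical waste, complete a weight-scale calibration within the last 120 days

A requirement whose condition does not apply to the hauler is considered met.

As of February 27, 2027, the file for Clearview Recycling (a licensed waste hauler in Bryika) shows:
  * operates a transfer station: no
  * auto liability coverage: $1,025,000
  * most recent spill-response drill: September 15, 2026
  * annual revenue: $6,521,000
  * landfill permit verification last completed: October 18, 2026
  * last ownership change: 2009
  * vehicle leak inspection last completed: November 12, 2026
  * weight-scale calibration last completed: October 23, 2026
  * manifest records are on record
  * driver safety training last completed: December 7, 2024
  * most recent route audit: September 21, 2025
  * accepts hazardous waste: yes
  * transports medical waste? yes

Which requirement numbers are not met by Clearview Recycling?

1. auto liability coverage $1,025,000 < $1,125,000 → not met
2. spill-response drill 165 days ago vs limit 120 → not met
3. landfill permit verification 132 days ago vs limit 120 → not met
4. condition 'operates a transfer station' does not hold → requirement n/a → met
5. route audit 524 days ago vs limit 540 → met
6. condition 'accepts hazardous waste' holds; driver safety training 812 days ago vs limit 730 → not met
7. manifest records present → met
8. vehicle leak inspection 107 days ago vs limit 120 → met
9. condition 'transports medical waste' holds; weight-scale calibration 127 days ago vs limit 120 → not met
Not met: 1, 2, 3, 6, 9

1, 2, 3, 6, 9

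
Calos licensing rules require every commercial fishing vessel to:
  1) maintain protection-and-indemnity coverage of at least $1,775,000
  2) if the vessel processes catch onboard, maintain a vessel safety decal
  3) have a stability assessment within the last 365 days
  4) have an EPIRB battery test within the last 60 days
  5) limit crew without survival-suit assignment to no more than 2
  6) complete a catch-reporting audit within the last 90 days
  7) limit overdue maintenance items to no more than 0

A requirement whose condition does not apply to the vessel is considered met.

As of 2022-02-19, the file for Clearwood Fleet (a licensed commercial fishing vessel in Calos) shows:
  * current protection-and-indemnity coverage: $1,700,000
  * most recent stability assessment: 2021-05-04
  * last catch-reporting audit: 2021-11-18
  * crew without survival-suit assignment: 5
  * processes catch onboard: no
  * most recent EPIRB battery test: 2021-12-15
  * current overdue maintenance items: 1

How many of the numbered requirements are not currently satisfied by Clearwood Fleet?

1. protection-and-indemnity coverage $1,700,000 < $1,775,000 → not met
2. condition 'processes catch onboard' does not hold → requirement n/a → met
3. stability assessment 291 days ago vs limit 365 → met
4. EPIRB battery test 66 days ago vs limit 60 → not met
5. crew without survival-suit assignment 5 > 2 → not met
6. catch-reporting audit 93 days ago vs limit 90 → not met
7. overdue maintenance items 1 > 0 → not met
Not met: 5 of 7

5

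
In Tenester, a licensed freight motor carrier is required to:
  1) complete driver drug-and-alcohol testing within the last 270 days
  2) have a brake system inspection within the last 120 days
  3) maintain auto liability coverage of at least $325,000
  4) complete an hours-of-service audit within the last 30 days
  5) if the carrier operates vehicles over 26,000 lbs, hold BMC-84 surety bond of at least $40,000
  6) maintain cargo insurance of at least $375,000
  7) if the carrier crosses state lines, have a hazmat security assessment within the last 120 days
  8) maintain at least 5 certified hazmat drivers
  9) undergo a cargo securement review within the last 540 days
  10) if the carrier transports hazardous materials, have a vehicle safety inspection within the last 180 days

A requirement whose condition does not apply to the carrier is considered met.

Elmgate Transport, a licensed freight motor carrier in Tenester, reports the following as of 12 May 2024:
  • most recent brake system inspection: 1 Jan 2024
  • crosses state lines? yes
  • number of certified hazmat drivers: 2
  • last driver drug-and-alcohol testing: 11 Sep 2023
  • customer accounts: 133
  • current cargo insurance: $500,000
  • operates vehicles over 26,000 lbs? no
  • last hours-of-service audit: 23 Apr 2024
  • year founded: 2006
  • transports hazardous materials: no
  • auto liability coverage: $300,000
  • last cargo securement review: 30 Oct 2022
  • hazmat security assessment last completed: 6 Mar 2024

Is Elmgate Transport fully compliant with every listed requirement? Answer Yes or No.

No

1. driver drug-and-alcohol testing 244 days ago vs limit 270 → met
2. brake system inspection 132 days ago vs limit 120 → not met
3. auto liability coverage $300,000 < $325,000 → not met
4. hours-of-service audit 19 days ago vs limit 30 → met
5. condition 'operates vehicles over 26,000 lbs' does not hold → requirement n/a → met
6. cargo insurance $500,000 ≥ $375,000 → met
7. condition 'crosses state lines' holds; hazmat security assessment 67 days ago vs limit 120 → met
8. certified hazmat drivers 2 < 5 → not met
9. cargo securement review 560 days ago vs limit 540 → not met
10. condition 'transports hazardous materials' does not hold → requirement n/a → met
Not met: 2, 3, 8, 9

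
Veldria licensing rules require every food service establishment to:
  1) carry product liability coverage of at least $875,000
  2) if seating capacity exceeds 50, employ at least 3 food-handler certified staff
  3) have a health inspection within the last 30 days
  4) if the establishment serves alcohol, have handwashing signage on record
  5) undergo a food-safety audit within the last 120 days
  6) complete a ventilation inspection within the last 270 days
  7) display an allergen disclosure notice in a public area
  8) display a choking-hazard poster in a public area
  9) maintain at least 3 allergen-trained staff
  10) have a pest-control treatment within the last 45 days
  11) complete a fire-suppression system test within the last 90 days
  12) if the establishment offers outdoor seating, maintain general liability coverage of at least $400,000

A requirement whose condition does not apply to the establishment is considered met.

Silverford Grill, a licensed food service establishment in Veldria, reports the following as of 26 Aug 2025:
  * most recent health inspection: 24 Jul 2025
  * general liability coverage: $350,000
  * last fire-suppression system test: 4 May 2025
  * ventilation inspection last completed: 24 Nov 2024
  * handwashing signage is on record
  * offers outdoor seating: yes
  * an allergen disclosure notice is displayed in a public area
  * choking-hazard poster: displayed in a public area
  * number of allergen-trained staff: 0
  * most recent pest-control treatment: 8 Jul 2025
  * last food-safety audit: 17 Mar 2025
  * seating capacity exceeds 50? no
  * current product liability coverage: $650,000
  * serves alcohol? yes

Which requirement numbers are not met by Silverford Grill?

1. product liability coverage $650,000 < $875,000 → not met
2. condition 'seating capacity exceeds 50' does not hold → requirement n/a → met
3. health inspection 33 days ago vs limit 30 → not met
4. condition 'serves alcohol' holds; handwashing signage present → met
5. food-safety audit 162 days ago vs limit 120 → not met
6. ventilation inspection 275 days ago vs limit 270 → not met
7. allergen disclosure notice present → met
8. choking-hazard poster present → met
9. allergen-trained staff 0 < 3 → not met
10. pest-control treatment 49 days ago vs limit 45 → not met
11. fire-suppression system test 114 days ago vs limit 90 → not met
12. condition 'offers outdoor seating' holds; general liability coverage $350,000 < $400,000 → not met
Not met: 1, 3, 5, 6, 9, 10, 11, 12

1, 3, 5, 6, 9, 10, 11, 12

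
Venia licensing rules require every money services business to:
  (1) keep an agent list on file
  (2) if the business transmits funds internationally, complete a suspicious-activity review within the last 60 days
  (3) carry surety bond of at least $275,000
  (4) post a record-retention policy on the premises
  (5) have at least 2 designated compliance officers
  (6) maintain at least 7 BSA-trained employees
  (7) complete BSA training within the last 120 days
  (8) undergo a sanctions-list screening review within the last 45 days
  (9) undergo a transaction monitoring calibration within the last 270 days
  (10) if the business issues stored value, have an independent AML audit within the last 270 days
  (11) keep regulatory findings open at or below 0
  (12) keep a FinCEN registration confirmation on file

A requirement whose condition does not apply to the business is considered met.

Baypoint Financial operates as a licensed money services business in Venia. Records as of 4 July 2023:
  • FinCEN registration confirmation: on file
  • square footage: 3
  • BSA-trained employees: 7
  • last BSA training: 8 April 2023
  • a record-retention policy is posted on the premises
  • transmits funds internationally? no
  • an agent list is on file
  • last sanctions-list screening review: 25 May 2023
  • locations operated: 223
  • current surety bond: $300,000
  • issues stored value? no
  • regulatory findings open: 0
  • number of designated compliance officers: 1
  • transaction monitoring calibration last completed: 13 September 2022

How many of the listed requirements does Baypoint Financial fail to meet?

1. agent list present → met
2. condition 'transmits funds internationally' does not hold → requirement n/a → met
3. surety bond $300,000 ≥ $275,000 → met
4. record-retention policy present → met
5. designated compliance officers 1 < 2 → not met
6. BSA-trained employees 7 ≥ 7 → met
7. BSA training 87 days ago vs limit 120 → met
8. sanctions-list screening review 40 days ago vs limit 45 → met
9. transaction monitoring calibration 294 days ago vs limit 270 → not met
10. condition 'issues stored value' does not hold → requirement n/a → met
11. regulatory findings open 0 ≤ 0 → met
12. FinCEN registration confirmation present → met
Not met: 2 of 12

2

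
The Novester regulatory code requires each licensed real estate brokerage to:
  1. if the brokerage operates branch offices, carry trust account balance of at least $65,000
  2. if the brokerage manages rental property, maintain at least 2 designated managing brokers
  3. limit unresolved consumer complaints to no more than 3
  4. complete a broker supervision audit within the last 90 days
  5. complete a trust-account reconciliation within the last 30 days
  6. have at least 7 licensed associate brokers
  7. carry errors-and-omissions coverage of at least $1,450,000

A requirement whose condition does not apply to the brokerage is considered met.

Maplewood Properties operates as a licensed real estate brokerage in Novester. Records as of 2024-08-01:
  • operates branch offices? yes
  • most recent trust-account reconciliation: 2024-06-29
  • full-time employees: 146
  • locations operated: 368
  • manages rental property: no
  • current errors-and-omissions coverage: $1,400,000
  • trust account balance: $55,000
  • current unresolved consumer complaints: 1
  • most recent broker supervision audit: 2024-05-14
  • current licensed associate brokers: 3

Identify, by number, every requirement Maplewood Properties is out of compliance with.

1, 5, 6, 7

1. condition 'operates branch offices' holds; trust account balance $55,000 < $65,000 → not met
2. condition 'manages rental property' does not hold → requirement n/a → met
3. unresolved consumer complaints 1 ≤ 3 → met
4. broker supervision audit 79 days ago vs limit 90 → met
5. trust-account reconciliation 33 days ago vs limit 30 → not met
6. licensed associate brokers 3 < 7 → not met
7. errors-and-omissions coverage $1,400,000 < $1,450,000 → not met
Not met: 1, 5, 6, 7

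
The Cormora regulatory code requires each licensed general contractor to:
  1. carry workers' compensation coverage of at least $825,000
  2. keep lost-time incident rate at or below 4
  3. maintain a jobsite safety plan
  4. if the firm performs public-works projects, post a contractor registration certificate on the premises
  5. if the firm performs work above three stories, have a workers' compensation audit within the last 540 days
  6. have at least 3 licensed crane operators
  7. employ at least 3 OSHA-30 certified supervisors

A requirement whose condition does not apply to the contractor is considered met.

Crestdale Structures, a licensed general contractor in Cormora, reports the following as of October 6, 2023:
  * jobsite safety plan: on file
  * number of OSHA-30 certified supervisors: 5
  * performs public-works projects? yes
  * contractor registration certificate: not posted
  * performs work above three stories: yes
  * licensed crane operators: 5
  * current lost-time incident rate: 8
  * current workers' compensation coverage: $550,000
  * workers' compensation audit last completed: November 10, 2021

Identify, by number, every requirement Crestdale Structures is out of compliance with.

1, 2, 4, 5

1. workers' compensation coverage $550,000 < $825,000 → not met
2. lost-time incident rate 8 > 4 → not met
3. jobsite safety plan present → met
4. condition 'performs public-works projects' holds; contractor registration certificate absent → not met
5. condition 'performs work above three stories' holds; workers' compensation audit 695 days ago vs limit 540 → not met
6. licensed crane operators 5 ≥ 3 → met
7. OSHA-30 certified supervisors 5 ≥ 3 → met
Not met: 1, 2, 4, 5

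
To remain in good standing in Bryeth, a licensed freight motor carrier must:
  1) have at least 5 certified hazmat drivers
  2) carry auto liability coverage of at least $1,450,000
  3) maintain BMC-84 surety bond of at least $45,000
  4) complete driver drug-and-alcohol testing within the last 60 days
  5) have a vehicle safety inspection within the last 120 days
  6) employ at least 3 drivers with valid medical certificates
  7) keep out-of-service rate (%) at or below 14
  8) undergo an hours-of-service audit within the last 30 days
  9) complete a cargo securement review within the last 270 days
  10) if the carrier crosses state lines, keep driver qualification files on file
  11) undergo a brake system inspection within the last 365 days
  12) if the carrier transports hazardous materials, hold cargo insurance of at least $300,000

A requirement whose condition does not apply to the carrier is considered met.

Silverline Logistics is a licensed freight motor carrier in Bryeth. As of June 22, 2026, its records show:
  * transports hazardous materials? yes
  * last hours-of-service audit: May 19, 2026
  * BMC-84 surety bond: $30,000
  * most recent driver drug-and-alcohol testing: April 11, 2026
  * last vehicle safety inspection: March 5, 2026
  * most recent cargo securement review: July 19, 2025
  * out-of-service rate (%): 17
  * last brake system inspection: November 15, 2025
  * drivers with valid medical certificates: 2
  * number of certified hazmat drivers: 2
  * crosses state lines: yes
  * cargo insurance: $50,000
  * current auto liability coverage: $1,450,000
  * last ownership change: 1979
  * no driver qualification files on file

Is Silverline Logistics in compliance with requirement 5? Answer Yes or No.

5. vehicle safety inspection 109 days ago vs limit 120 → met

Yes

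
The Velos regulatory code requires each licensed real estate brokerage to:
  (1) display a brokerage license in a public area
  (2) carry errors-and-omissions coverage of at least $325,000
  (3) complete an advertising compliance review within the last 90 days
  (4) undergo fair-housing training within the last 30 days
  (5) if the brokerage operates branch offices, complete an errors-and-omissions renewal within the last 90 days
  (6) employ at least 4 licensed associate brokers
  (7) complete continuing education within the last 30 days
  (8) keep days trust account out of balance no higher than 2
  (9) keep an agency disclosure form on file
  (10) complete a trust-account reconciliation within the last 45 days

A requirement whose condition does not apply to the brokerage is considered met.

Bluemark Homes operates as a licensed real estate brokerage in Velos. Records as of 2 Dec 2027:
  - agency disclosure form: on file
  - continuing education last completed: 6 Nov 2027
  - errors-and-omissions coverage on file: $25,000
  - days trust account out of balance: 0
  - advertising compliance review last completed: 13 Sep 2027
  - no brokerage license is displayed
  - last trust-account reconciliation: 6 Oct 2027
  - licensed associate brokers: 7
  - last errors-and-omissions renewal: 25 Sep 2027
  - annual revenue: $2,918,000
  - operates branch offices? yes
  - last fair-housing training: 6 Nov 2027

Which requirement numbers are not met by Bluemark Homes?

1. brokerage license absent → not met
2. errors-and-omissions coverage $25,000 < $325,000 → not met
3. advertising compliance review 80 days ago vs limit 90 → met
4. fair-housing training 26 days ago vs limit 30 → met
5. condition 'operates branch offices' holds; errors-and-omissions renewal 68 days ago vs limit 90 → met
6. licensed associate brokers 7 ≥ 4 → met
7. continuing education 26 days ago vs limit 30 → met
8. days trust account out of balance 0 ≤ 2 → met
9. agency disclosure form present → met
10. trust-account reconciliation 57 days ago vs limit 45 → not met
Not met: 1, 2, 10

1, 2, 10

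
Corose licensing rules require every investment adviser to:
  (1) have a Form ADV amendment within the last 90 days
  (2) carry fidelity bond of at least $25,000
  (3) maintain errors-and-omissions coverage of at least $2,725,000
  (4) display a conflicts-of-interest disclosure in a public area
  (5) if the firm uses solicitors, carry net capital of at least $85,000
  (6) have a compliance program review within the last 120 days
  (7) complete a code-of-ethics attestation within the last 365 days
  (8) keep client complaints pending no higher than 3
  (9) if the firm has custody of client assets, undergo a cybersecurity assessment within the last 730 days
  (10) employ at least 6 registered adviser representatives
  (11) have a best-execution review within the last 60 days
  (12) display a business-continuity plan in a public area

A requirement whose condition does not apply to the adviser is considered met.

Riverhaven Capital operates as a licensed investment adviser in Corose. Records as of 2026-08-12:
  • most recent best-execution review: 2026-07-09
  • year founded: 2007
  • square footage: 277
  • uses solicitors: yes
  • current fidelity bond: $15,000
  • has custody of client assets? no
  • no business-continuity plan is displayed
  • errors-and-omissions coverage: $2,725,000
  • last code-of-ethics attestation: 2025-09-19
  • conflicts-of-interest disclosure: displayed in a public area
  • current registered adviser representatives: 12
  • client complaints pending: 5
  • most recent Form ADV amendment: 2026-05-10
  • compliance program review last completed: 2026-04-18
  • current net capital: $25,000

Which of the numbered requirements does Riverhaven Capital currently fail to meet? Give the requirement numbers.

1, 2, 5, 8, 12

1. Form ADV amendment 94 days ago vs limit 90 → not met
2. fidelity bond $15,000 < $25,000 → not met
3. errors-and-omissions coverage $2,725,000 ≥ $2,725,000 → met
4. conflicts-of-interest disclosure present → met
5. condition 'uses solicitors' holds; net capital $25,000 < $85,000 → not met
6. compliance program review 116 days ago vs limit 120 → met
7. code-of-ethics attestation 327 days ago vs limit 365 → met
8. client complaints pending 5 > 3 → not met
9. condition 'has custody of client assets' does not hold → requirement n/a → met
10. registered adviser representatives 12 ≥ 6 → met
11. best-execution review 34 days ago vs limit 60 → met
12. business-continuity plan absent → not met
Not met: 1, 2, 5, 8, 12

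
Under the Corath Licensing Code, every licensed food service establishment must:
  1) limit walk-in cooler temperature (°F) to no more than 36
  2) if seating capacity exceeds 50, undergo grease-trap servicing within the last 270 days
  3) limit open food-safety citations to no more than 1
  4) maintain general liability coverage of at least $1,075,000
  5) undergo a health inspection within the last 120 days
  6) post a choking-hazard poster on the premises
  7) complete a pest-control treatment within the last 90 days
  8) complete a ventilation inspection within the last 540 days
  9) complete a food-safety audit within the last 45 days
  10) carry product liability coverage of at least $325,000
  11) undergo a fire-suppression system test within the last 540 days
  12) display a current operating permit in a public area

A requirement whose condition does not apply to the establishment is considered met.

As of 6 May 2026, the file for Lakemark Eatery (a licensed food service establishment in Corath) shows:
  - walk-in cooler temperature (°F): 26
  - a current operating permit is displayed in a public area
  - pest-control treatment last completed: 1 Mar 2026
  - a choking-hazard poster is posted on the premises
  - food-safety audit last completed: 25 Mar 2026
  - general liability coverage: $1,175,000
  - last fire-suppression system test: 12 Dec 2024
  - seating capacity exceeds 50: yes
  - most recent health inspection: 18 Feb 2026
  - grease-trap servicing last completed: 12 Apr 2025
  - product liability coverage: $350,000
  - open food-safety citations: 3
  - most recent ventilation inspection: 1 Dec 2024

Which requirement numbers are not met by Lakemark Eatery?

2, 3

1. walk-in cooler temperature (°F) 26 ≤ 36 → met
2. condition 'seating capacity exceeds 50' holds; grease-trap servicing 389 days ago vs limit 270 → not met
3. open food-safety citations 3 > 1 → not met
4. general liability coverage $1,175,000 ≥ $1,075,000 → met
5. health inspection 77 days ago vs limit 120 → met
6. choking-hazard poster present → met
7. pest-control treatment 66 days ago vs limit 90 → met
8. ventilation inspection 521 days ago vs limit 540 → met
9. food-safety audit 42 days ago vs limit 45 → met
10. product liability coverage $350,000 ≥ $325,000 → met
11. fire-suppression system test 510 days ago vs limit 540 → met
12. current operating permit present → met
Not met: 2, 3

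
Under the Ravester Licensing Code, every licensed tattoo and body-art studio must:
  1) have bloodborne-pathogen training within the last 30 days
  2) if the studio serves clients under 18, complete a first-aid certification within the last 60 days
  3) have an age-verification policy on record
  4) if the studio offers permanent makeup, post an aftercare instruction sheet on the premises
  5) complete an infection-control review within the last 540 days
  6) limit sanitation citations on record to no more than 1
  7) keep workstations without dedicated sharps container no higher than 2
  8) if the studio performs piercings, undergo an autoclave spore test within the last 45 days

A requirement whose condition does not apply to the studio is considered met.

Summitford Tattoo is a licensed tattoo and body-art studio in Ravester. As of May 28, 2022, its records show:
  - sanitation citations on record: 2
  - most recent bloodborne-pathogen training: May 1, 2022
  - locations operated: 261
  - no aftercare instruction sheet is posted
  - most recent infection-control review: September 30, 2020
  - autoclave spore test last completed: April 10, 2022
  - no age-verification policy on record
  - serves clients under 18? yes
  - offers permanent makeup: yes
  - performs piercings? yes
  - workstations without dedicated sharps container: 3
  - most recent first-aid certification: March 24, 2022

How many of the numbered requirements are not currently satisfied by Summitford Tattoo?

1. bloodborne-pathogen training 27 days ago vs limit 30 → met
2. condition 'serves clients under 18' holds; first-aid certification 65 days ago vs limit 60 → not met
3. age-verification policy absent → not met
4. condition 'offers permanent makeup' holds; aftercare instruction sheet absent → not met
5. infection-control review 605 days ago vs limit 540 → not met
6. sanitation citations on record 2 > 1 → not met
7. workstations without dedicated sharps container 3 > 2 → not met
8. condition 'performs piercings' holds; autoclave spore test 48 days ago vs limit 45 → not met
Not met: 7 of 8

7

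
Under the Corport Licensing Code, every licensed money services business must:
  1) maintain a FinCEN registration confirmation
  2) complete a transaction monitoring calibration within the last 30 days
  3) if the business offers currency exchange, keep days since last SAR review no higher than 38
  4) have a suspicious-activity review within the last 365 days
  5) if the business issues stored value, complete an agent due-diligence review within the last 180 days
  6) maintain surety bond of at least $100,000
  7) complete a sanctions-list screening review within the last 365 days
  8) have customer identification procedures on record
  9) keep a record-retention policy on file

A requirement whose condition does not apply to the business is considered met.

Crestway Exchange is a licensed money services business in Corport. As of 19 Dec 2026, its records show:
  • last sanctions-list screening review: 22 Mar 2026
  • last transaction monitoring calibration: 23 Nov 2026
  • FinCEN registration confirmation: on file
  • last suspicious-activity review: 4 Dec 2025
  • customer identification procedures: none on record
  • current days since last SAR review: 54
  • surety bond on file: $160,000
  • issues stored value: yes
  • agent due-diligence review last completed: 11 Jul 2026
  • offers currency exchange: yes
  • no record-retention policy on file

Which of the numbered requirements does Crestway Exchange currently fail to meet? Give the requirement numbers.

3, 4, 8, 9

1. FinCEN registration confirmation present → met
2. transaction monitoring calibration 26 days ago vs limit 30 → met
3. condition 'offers currency exchange' holds; days since last SAR review 54 > 38 → not met
4. suspicious-activity review 380 days ago vs limit 365 → not met
5. condition 'issues stored value' holds; agent due-diligence review 161 days ago vs limit 180 → met
6. surety bond $160,000 ≥ $100,000 → met
7. sanctions-list screening review 272 days ago vs limit 365 → met
8. customer identification procedures absent → not met
9. record-retention policy absent → not met
Not met: 3, 4, 8, 9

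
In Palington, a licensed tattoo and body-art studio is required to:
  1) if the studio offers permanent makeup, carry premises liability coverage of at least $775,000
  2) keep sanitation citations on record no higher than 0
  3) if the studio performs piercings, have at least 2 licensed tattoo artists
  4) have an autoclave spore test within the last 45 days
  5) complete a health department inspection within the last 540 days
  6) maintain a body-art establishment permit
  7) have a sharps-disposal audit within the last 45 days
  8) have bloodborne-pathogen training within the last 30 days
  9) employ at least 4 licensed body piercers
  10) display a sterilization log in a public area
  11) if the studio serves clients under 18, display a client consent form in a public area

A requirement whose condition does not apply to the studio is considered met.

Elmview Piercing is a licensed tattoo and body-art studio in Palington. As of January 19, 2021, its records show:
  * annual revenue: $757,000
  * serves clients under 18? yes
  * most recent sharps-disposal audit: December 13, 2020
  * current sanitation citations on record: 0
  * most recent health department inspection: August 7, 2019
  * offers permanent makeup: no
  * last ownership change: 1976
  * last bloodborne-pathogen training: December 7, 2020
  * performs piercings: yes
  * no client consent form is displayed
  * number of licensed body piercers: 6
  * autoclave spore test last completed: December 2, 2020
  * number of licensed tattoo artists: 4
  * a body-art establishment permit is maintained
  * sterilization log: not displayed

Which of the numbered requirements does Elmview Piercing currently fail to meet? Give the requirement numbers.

1. condition 'offers permanent makeup' does not hold → requirement n/a → met
2. sanitation citations on record 0 ≤ 0 → met
3. condition 'performs piercings' holds; licensed tattoo artists 4 ≥ 2 → met
4. autoclave spore test 48 days ago vs limit 45 → not met
5. health department inspection 531 days ago vs limit 540 → met
6. body-art establishment permit present → met
7. sharps-disposal audit 37 days ago vs limit 45 → met
8. bloodborne-pathogen training 43 days ago vs limit 30 → not met
9. licensed body piercers 6 ≥ 4 → met
10. sterilization log absent → not met
11. condition 'serves clients under 18' holds; client consent form absent → not met
Not met: 4, 8, 10, 11

4, 8, 10, 11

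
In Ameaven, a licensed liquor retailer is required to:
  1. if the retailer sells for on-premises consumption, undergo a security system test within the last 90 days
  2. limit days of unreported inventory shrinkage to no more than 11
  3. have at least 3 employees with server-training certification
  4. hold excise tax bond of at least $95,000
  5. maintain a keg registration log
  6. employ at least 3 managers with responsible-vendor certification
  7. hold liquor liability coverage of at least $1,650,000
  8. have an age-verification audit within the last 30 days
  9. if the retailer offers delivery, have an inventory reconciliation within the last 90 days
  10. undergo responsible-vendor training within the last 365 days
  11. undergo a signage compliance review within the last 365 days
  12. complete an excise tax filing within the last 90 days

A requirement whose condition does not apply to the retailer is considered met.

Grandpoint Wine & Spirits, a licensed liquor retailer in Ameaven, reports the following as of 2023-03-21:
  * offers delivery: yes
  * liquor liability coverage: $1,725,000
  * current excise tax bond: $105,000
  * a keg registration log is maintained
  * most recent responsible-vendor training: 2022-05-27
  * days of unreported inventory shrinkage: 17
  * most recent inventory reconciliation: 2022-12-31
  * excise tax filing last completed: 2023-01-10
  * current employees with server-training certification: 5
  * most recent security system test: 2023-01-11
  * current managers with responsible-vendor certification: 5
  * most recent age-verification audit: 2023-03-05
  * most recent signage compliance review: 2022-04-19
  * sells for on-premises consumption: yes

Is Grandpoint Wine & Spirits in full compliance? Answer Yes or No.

No

1. condition 'sells for on-premises consumption' holds; security system test 69 days ago vs limit 90 → met
2. days of unreported inventory shrinkage 17 > 11 → not met
3. employees with server-training certification 5 ≥ 3 → met
4. excise tax bond $105,000 ≥ $95,000 → met
5. keg registration log present → met
6. managers with responsible-vendor certification 5 ≥ 3 → met
7. liquor liability coverage $1,725,000 ≥ $1,650,000 → met
8. age-verification audit 16 days ago vs limit 30 → met
9. condition 'offers delivery' holds; inventory reconciliation 80 days ago vs limit 90 → met
10. responsible-vendor training 298 days ago vs limit 365 → met
11. signage compliance review 336 days ago vs limit 365 → met
12. excise tax filing 70 days ago vs limit 90 → met
Not met: 2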